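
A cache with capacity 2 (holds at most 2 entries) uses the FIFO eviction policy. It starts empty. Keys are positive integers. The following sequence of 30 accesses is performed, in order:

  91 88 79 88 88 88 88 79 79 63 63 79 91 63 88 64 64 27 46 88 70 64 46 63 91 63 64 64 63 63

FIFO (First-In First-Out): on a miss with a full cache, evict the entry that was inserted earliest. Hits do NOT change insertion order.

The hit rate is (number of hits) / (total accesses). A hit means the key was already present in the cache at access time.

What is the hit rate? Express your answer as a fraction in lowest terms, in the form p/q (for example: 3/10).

Answer: 13/30

Derivation:
FIFO simulation (capacity=2):
  1. access 91: MISS. Cache (old->new): [91]
  2. access 88: MISS. Cache (old->new): [91 88]
  3. access 79: MISS, evict 91. Cache (old->new): [88 79]
  4. access 88: HIT. Cache (old->new): [88 79]
  5. access 88: HIT. Cache (old->new): [88 79]
  6. access 88: HIT. Cache (old->new): [88 79]
  7. access 88: HIT. Cache (old->new): [88 79]
  8. access 79: HIT. Cache (old->new): [88 79]
  9. access 79: HIT. Cache (old->new): [88 79]
  10. access 63: MISS, evict 88. Cache (old->new): [79 63]
  11. access 63: HIT. Cache (old->new): [79 63]
  12. access 79: HIT. Cache (old->new): [79 63]
  13. access 91: MISS, evict 79. Cache (old->new): [63 91]
  14. access 63: HIT. Cache (old->new): [63 91]
  15. access 88: MISS, evict 63. Cache (old->new): [91 88]
  16. access 64: MISS, evict 91. Cache (old->new): [88 64]
  17. access 64: HIT. Cache (old->new): [88 64]
  18. access 27: MISS, evict 88. Cache (old->new): [64 27]
  19. access 46: MISS, evict 64. Cache (old->new): [27 46]
  20. access 88: MISS, evict 27. Cache (old->new): [46 88]
  21. access 70: MISS, evict 46. Cache (old->new): [88 70]
  22. access 64: MISS, evict 88. Cache (old->new): [70 64]
  23. access 46: MISS, evict 70. Cache (old->new): [64 46]
  24. access 63: MISS, evict 64. Cache (old->new): [46 63]
  25. access 91: MISS, evict 46. Cache (old->new): [63 91]
  26. access 63: HIT. Cache (old->new): [63 91]
  27. access 64: MISS, evict 63. Cache (old->new): [91 64]
  28. access 64: HIT. Cache (old->new): [91 64]
  29. access 63: MISS, evict 91. Cache (old->new): [64 63]
  30. access 63: HIT. Cache (old->new): [64 63]
Total: 13 hits, 17 misses, 15 evictions

Hit rate = 13/30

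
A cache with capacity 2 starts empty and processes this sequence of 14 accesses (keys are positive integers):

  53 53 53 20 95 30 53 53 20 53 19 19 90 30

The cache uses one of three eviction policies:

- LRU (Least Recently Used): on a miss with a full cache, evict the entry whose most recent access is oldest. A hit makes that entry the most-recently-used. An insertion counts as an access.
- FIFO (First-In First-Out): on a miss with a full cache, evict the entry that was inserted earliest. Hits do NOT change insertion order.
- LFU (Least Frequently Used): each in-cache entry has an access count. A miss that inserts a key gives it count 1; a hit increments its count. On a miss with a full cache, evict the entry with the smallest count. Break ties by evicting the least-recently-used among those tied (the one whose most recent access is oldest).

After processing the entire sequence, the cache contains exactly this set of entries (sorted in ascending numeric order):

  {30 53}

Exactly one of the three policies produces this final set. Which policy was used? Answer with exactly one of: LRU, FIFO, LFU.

Simulating under each policy and comparing final sets:
  LRU: final set = {30 90} -> differs
  FIFO: final set = {30 90} -> differs
  LFU: final set = {30 53} -> MATCHES target
Only LFU produces the target set.

Answer: LFU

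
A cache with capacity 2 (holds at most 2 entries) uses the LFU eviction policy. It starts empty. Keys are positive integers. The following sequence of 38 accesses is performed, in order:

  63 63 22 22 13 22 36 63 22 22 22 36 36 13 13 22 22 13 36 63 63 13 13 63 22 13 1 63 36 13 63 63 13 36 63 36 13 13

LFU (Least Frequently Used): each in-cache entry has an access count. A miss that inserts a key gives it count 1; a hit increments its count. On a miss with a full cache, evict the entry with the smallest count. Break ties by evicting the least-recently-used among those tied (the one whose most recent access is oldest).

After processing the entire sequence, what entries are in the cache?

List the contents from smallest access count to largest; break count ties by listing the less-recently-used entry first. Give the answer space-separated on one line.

LFU simulation (capacity=2):
  1. access 63: MISS. Cache: [63(c=1)]
  2. access 63: HIT, count now 2. Cache: [63(c=2)]
  3. access 22: MISS. Cache: [22(c=1) 63(c=2)]
  4. access 22: HIT, count now 2. Cache: [63(c=2) 22(c=2)]
  5. access 13: MISS, evict 63(c=2). Cache: [13(c=1) 22(c=2)]
  6. access 22: HIT, count now 3. Cache: [13(c=1) 22(c=3)]
  7. access 36: MISS, evict 13(c=1). Cache: [36(c=1) 22(c=3)]
  8. access 63: MISS, evict 36(c=1). Cache: [63(c=1) 22(c=3)]
  9. access 22: HIT, count now 4. Cache: [63(c=1) 22(c=4)]
  10. access 22: HIT, count now 5. Cache: [63(c=1) 22(c=5)]
  11. access 22: HIT, count now 6. Cache: [63(c=1) 22(c=6)]
  12. access 36: MISS, evict 63(c=1). Cache: [36(c=1) 22(c=6)]
  13. access 36: HIT, count now 2. Cache: [36(c=2) 22(c=6)]
  14. access 13: MISS, evict 36(c=2). Cache: [13(c=1) 22(c=6)]
  15. access 13: HIT, count now 2. Cache: [13(c=2) 22(c=6)]
  16. access 22: HIT, count now 7. Cache: [13(c=2) 22(c=7)]
  17. access 22: HIT, count now 8. Cache: [13(c=2) 22(c=8)]
  18. access 13: HIT, count now 3. Cache: [13(c=3) 22(c=8)]
  19. access 36: MISS, evict 13(c=3). Cache: [36(c=1) 22(c=8)]
  20. access 63: MISS, evict 36(c=1). Cache: [63(c=1) 22(c=8)]
  21. access 63: HIT, count now 2. Cache: [63(c=2) 22(c=8)]
  22. access 13: MISS, evict 63(c=2). Cache: [13(c=1) 22(c=8)]
  23. access 13: HIT, count now 2. Cache: [13(c=2) 22(c=8)]
  24. access 63: MISS, evict 13(c=2). Cache: [63(c=1) 22(c=8)]
  25. access 22: HIT, count now 9. Cache: [63(c=1) 22(c=9)]
  26. access 13: MISS, evict 63(c=1). Cache: [13(c=1) 22(c=9)]
  27. access 1: MISS, evict 13(c=1). Cache: [1(c=1) 22(c=9)]
  28. access 63: MISS, evict 1(c=1). Cache: [63(c=1) 22(c=9)]
  29. access 36: MISS, evict 63(c=1). Cache: [36(c=1) 22(c=9)]
  30. access 13: MISS, evict 36(c=1). Cache: [13(c=1) 22(c=9)]
  31. access 63: MISS, evict 13(c=1). Cache: [63(c=1) 22(c=9)]
  32. access 63: HIT, count now 2. Cache: [63(c=2) 22(c=9)]
  33. access 13: MISS, evict 63(c=2). Cache: [13(c=1) 22(c=9)]
  34. access 36: MISS, evict 13(c=1). Cache: [36(c=1) 22(c=9)]
  35. access 63: MISS, evict 36(c=1). Cache: [63(c=1) 22(c=9)]
  36. access 36: MISS, evict 63(c=1). Cache: [36(c=1) 22(c=9)]
  37. access 13: MISS, evict 36(c=1). Cache: [13(c=1) 22(c=9)]
  38. access 13: HIT, count now 2. Cache: [13(c=2) 22(c=9)]
Total: 16 hits, 22 misses, 20 evictions

Answer: 13 22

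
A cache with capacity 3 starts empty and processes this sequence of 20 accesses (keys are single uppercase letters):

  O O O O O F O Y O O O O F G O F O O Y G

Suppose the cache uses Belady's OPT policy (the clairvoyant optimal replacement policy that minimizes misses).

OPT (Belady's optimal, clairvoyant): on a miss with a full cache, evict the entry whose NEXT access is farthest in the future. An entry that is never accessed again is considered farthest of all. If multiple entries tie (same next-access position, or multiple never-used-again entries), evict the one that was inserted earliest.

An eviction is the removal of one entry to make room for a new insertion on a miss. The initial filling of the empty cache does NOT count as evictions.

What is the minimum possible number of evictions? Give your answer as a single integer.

Answer: 2

Derivation:
OPT (Belady) simulation (capacity=3):
  1. access O: MISS. Cache: [O]
  2. access O: HIT. Next use of O: step 3. Cache: [O]
  3. access O: HIT. Next use of O: step 4. Cache: [O]
  4. access O: HIT. Next use of O: step 5. Cache: [O]
  5. access O: HIT. Next use of O: step 7. Cache: [O]
  6. access F: MISS. Cache: [O F]
  7. access O: HIT. Next use of O: step 9. Cache: [O F]
  8. access Y: MISS. Cache: [O F Y]
  9. access O: HIT. Next use of O: step 10. Cache: [O F Y]
  10. access O: HIT. Next use of O: step 11. Cache: [O F Y]
  11. access O: HIT. Next use of O: step 12. Cache: [O F Y]
  12. access O: HIT. Next use of O: step 15. Cache: [O F Y]
  13. access F: HIT. Next use of F: step 16. Cache: [O F Y]
  14. access G: MISS, evict Y (next use: step 19). Cache: [O F G]
  15. access O: HIT. Next use of O: step 17. Cache: [O F G]
  16. access F: HIT. Next use of F: never. Cache: [O F G]
  17. access O: HIT. Next use of O: step 18. Cache: [O F G]
  18. access O: HIT. Next use of O: never. Cache: [O F G]
  19. access Y: MISS, evict O (next use: never). Cache: [F G Y]
  20. access G: HIT. Next use of G: never. Cache: [F G Y]
Total: 15 hits, 5 misses, 2 evictions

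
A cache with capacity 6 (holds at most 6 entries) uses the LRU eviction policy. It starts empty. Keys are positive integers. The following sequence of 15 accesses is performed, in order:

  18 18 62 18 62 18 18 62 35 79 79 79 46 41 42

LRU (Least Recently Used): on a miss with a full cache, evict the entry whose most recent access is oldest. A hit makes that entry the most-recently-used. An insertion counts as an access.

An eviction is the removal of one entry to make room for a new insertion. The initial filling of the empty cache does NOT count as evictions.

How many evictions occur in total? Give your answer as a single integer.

Answer: 1

Derivation:
LRU simulation (capacity=6):
  1. access 18: MISS. Cache (LRU->MRU): [18]
  2. access 18: HIT. Cache (LRU->MRU): [18]
  3. access 62: MISS. Cache (LRU->MRU): [18 62]
  4. access 18: HIT. Cache (LRU->MRU): [62 18]
  5. access 62: HIT. Cache (LRU->MRU): [18 62]
  6. access 18: HIT. Cache (LRU->MRU): [62 18]
  7. access 18: HIT. Cache (LRU->MRU): [62 18]
  8. access 62: HIT. Cache (LRU->MRU): [18 62]
  9. access 35: MISS. Cache (LRU->MRU): [18 62 35]
  10. access 79: MISS. Cache (LRU->MRU): [18 62 35 79]
  11. access 79: HIT. Cache (LRU->MRU): [18 62 35 79]
  12. access 79: HIT. Cache (LRU->MRU): [18 62 35 79]
  13. access 46: MISS. Cache (LRU->MRU): [18 62 35 79 46]
  14. access 41: MISS. Cache (LRU->MRU): [18 62 35 79 46 41]
  15. access 42: MISS, evict 18. Cache (LRU->MRU): [62 35 79 46 41 42]
Total: 8 hits, 7 misses, 1 evictions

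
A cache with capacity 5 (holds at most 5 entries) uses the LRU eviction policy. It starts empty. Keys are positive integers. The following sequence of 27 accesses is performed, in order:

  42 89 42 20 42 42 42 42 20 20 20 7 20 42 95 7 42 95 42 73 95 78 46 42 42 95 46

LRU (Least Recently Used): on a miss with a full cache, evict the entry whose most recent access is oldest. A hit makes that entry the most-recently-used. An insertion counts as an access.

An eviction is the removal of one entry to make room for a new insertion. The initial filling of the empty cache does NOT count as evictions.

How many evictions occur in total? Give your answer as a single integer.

LRU simulation (capacity=5):
  1. access 42: MISS. Cache (LRU->MRU): [42]
  2. access 89: MISS. Cache (LRU->MRU): [42 89]
  3. access 42: HIT. Cache (LRU->MRU): [89 42]
  4. access 20: MISS. Cache (LRU->MRU): [89 42 20]
  5. access 42: HIT. Cache (LRU->MRU): [89 20 42]
  6. access 42: HIT. Cache (LRU->MRU): [89 20 42]
  7. access 42: HIT. Cache (LRU->MRU): [89 20 42]
  8. access 42: HIT. Cache (LRU->MRU): [89 20 42]
  9. access 20: HIT. Cache (LRU->MRU): [89 42 20]
  10. access 20: HIT. Cache (LRU->MRU): [89 42 20]
  11. access 20: HIT. Cache (LRU->MRU): [89 42 20]
  12. access 7: MISS. Cache (LRU->MRU): [89 42 20 7]
  13. access 20: HIT. Cache (LRU->MRU): [89 42 7 20]
  14. access 42: HIT. Cache (LRU->MRU): [89 7 20 42]
  15. access 95: MISS. Cache (LRU->MRU): [89 7 20 42 95]
  16. access 7: HIT. Cache (LRU->MRU): [89 20 42 95 7]
  17. access 42: HIT. Cache (LRU->MRU): [89 20 95 7 42]
  18. access 95: HIT. Cache (LRU->MRU): [89 20 7 42 95]
  19. access 42: HIT. Cache (LRU->MRU): [89 20 7 95 42]
  20. access 73: MISS, evict 89. Cache (LRU->MRU): [20 7 95 42 73]
  21. access 95: HIT. Cache (LRU->MRU): [20 7 42 73 95]
  22. access 78: MISS, evict 20. Cache (LRU->MRU): [7 42 73 95 78]
  23. access 46: MISS, evict 7. Cache (LRU->MRU): [42 73 95 78 46]
  24. access 42: HIT. Cache (LRU->MRU): [73 95 78 46 42]
  25. access 42: HIT. Cache (LRU->MRU): [73 95 78 46 42]
  26. access 95: HIT. Cache (LRU->MRU): [73 78 46 42 95]
  27. access 46: HIT. Cache (LRU->MRU): [73 78 42 95 46]
Total: 19 hits, 8 misses, 3 evictions

Answer: 3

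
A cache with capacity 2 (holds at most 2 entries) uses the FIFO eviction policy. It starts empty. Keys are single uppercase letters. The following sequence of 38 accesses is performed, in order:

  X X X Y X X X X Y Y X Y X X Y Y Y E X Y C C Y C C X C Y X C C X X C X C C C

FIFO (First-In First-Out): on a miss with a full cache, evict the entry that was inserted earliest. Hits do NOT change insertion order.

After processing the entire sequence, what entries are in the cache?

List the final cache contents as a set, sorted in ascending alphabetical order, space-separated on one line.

FIFO simulation (capacity=2):
  1. access X: MISS. Cache (old->new): [X]
  2. access X: HIT. Cache (old->new): [X]
  3. access X: HIT. Cache (old->new): [X]
  4. access Y: MISS. Cache (old->new): [X Y]
  5. access X: HIT. Cache (old->new): [X Y]
  6. access X: HIT. Cache (old->new): [X Y]
  7. access X: HIT. Cache (old->new): [X Y]
  8. access X: HIT. Cache (old->new): [X Y]
  9. access Y: HIT. Cache (old->new): [X Y]
  10. access Y: HIT. Cache (old->new): [X Y]
  11. access X: HIT. Cache (old->new): [X Y]
  12. access Y: HIT. Cache (old->new): [X Y]
  13. access X: HIT. Cache (old->new): [X Y]
  14. access X: HIT. Cache (old->new): [X Y]
  15. access Y: HIT. Cache (old->new): [X Y]
  16. access Y: HIT. Cache (old->new): [X Y]
  17. access Y: HIT. Cache (old->new): [X Y]
  18. access E: MISS, evict X. Cache (old->new): [Y E]
  19. access X: MISS, evict Y. Cache (old->new): [E X]
  20. access Y: MISS, evict E. Cache (old->new): [X Y]
  21. access C: MISS, evict X. Cache (old->new): [Y C]
  22. access C: HIT. Cache (old->new): [Y C]
  23. access Y: HIT. Cache (old->new): [Y C]
  24. access C: HIT. Cache (old->new): [Y C]
  25. access C: HIT. Cache (old->new): [Y C]
  26. access X: MISS, evict Y. Cache (old->new): [C X]
  27. access C: HIT. Cache (old->new): [C X]
  28. access Y: MISS, evict C. Cache (old->new): [X Y]
  29. access X: HIT. Cache (old->new): [X Y]
  30. access C: MISS, evict X. Cache (old->new): [Y C]
  31. access C: HIT. Cache (old->new): [Y C]
  32. access X: MISS, evict Y. Cache (old->new): [C X]
  33. access X: HIT. Cache (old->new): [C X]
  34. access C: HIT. Cache (old->new): [C X]
  35. access X: HIT. Cache (old->new): [C X]
  36. access C: HIT. Cache (old->new): [C X]
  37. access C: HIT. Cache (old->new): [C X]
  38. access C: HIT. Cache (old->new): [C X]
Total: 28 hits, 10 misses, 8 evictions

Answer: C X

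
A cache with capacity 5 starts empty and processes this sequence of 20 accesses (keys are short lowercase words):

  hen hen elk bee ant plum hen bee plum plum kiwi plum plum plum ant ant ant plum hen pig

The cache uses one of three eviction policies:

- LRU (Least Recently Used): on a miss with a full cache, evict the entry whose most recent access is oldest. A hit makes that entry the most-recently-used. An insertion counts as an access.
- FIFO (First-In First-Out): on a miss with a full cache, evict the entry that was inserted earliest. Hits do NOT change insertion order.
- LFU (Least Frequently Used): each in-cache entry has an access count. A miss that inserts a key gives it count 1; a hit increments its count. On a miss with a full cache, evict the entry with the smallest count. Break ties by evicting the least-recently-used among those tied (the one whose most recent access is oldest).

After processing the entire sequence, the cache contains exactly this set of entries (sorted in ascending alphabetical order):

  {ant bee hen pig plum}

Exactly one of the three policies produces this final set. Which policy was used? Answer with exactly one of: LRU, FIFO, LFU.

Simulating under each policy and comparing final sets:
  LRU: final set = {ant hen kiwi pig plum} -> differs
  FIFO: final set = {ant hen kiwi pig plum} -> differs
  LFU: final set = {ant bee hen pig plum} -> MATCHES target
Only LFU produces the target set.

Answer: LFU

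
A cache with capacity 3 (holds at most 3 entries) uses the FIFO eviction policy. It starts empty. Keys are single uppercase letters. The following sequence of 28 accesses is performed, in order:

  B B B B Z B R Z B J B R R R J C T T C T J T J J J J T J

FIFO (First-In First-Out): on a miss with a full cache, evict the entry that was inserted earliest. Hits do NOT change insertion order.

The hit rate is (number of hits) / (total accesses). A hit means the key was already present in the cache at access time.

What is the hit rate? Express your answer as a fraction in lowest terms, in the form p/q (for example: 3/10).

Answer: 5/7

Derivation:
FIFO simulation (capacity=3):
  1. access B: MISS. Cache (old->new): [B]
  2. access B: HIT. Cache (old->new): [B]
  3. access B: HIT. Cache (old->new): [B]
  4. access B: HIT. Cache (old->new): [B]
  5. access Z: MISS. Cache (old->new): [B Z]
  6. access B: HIT. Cache (old->new): [B Z]
  7. access R: MISS. Cache (old->new): [B Z R]
  8. access Z: HIT. Cache (old->new): [B Z R]
  9. access B: HIT. Cache (old->new): [B Z R]
  10. access J: MISS, evict B. Cache (old->new): [Z R J]
  11. access B: MISS, evict Z. Cache (old->new): [R J B]
  12. access R: HIT. Cache (old->new): [R J B]
  13. access R: HIT. Cache (old->new): [R J B]
  14. access R: HIT. Cache (old->new): [R J B]
  15. access J: HIT. Cache (old->new): [R J B]
  16. access C: MISS, evict R. Cache (old->new): [J B C]
  17. access T: MISS, evict J. Cache (old->new): [B C T]
  18. access T: HIT. Cache (old->new): [B C T]
  19. access C: HIT. Cache (old->new): [B C T]
  20. access T: HIT. Cache (old->new): [B C T]
  21. access J: MISS, evict B. Cache (old->new): [C T J]
  22. access T: HIT. Cache (old->new): [C T J]
  23. access J: HIT. Cache (old->new): [C T J]
  24. access J: HIT. Cache (old->new): [C T J]
  25. access J: HIT. Cache (old->new): [C T J]
  26. access J: HIT. Cache (old->new): [C T J]
  27. access T: HIT. Cache (old->new): [C T J]
  28. access J: HIT. Cache (old->new): [C T J]
Total: 20 hits, 8 misses, 5 evictions

Hit rate = 20/28 = 5/7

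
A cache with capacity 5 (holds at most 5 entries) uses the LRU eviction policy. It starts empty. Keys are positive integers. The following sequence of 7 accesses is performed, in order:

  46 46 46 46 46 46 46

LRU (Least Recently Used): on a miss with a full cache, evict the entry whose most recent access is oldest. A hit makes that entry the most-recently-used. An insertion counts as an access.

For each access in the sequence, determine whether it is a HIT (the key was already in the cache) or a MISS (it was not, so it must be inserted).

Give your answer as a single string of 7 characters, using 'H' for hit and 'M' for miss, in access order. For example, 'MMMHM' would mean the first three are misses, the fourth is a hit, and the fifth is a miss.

LRU simulation (capacity=5):
  1. access 46: MISS. Cache (LRU->MRU): [46]
  2. access 46: HIT. Cache (LRU->MRU): [46]
  3. access 46: HIT. Cache (LRU->MRU): [46]
  4. access 46: HIT. Cache (LRU->MRU): [46]
  5. access 46: HIT. Cache (LRU->MRU): [46]
  6. access 46: HIT. Cache (LRU->MRU): [46]
  7. access 46: HIT. Cache (LRU->MRU): [46]
Total: 6 hits, 1 misses, 0 evictions

Answer: MHHHHHH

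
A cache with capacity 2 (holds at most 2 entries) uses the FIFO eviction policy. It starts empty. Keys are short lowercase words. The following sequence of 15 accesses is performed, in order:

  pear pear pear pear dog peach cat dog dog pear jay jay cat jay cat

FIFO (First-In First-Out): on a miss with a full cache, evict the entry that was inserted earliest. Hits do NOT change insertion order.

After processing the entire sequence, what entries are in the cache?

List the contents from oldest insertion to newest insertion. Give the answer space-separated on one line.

FIFO simulation (capacity=2):
  1. access pear: MISS. Cache (old->new): [pear]
  2. access pear: HIT. Cache (old->new): [pear]
  3. access pear: HIT. Cache (old->new): [pear]
  4. access pear: HIT. Cache (old->new): [pear]
  5. access dog: MISS. Cache (old->new): [pear dog]
  6. access peach: MISS, evict pear. Cache (old->new): [dog peach]
  7. access cat: MISS, evict dog. Cache (old->new): [peach cat]
  8. access dog: MISS, evict peach. Cache (old->new): [cat dog]
  9. access dog: HIT. Cache (old->new): [cat dog]
  10. access pear: MISS, evict cat. Cache (old->new): [dog pear]
  11. access jay: MISS, evict dog. Cache (old->new): [pear jay]
  12. access jay: HIT. Cache (old->new): [pear jay]
  13. access cat: MISS, evict pear. Cache (old->new): [jay cat]
  14. access jay: HIT. Cache (old->new): [jay cat]
  15. access cat: HIT. Cache (old->new): [jay cat]
Total: 7 hits, 8 misses, 6 evictions

Answer: jay cat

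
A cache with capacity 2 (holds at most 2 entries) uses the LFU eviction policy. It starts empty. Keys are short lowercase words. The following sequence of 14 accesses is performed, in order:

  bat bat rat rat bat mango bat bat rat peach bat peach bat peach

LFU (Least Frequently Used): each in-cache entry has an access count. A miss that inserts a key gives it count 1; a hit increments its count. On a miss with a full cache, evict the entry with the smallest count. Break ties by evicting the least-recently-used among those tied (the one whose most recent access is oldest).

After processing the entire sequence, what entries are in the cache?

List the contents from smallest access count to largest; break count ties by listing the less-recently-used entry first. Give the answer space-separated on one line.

Answer: peach bat

Derivation:
LFU simulation (capacity=2):
  1. access bat: MISS. Cache: [bat(c=1)]
  2. access bat: HIT, count now 2. Cache: [bat(c=2)]
  3. access rat: MISS. Cache: [rat(c=1) bat(c=2)]
  4. access rat: HIT, count now 2. Cache: [bat(c=2) rat(c=2)]
  5. access bat: HIT, count now 3. Cache: [rat(c=2) bat(c=3)]
  6. access mango: MISS, evict rat(c=2). Cache: [mango(c=1) bat(c=3)]
  7. access bat: HIT, count now 4. Cache: [mango(c=1) bat(c=4)]
  8. access bat: HIT, count now 5. Cache: [mango(c=1) bat(c=5)]
  9. access rat: MISS, evict mango(c=1). Cache: [rat(c=1) bat(c=5)]
  10. access peach: MISS, evict rat(c=1). Cache: [peach(c=1) bat(c=5)]
  11. access bat: HIT, count now 6. Cache: [peach(c=1) bat(c=6)]
  12. access peach: HIT, count now 2. Cache: [peach(c=2) bat(c=6)]
  13. access bat: HIT, count now 7. Cache: [peach(c=2) bat(c=7)]
  14. access peach: HIT, count now 3. Cache: [peach(c=3) bat(c=7)]
Total: 9 hits, 5 misses, 3 evictions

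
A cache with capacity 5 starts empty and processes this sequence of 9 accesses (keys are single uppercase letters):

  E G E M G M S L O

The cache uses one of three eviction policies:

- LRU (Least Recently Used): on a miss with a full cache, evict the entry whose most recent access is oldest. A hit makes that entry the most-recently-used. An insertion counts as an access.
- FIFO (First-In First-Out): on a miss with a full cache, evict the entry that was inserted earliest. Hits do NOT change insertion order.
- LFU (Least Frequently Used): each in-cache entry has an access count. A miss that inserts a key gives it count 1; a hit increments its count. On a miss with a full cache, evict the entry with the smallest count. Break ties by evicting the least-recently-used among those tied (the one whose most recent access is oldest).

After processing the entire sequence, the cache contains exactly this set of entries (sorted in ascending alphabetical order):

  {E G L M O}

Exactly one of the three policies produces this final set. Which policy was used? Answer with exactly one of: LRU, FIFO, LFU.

Answer: LFU

Derivation:
Simulating under each policy and comparing final sets:
  LRU: final set = {G L M O S} -> differs
  FIFO: final set = {G L M O S} -> differs
  LFU: final set = {E G L M O} -> MATCHES target
Only LFU produces the target set.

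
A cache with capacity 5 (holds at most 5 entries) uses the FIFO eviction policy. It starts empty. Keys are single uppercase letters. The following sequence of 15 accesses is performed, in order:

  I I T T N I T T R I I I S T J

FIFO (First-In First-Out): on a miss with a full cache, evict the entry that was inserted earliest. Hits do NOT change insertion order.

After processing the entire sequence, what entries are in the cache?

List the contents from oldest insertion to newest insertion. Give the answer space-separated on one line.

FIFO simulation (capacity=5):
  1. access I: MISS. Cache (old->new): [I]
  2. access I: HIT. Cache (old->new): [I]
  3. access T: MISS. Cache (old->new): [I T]
  4. access T: HIT. Cache (old->new): [I T]
  5. access N: MISS. Cache (old->new): [I T N]
  6. access I: HIT. Cache (old->new): [I T N]
  7. access T: HIT. Cache (old->new): [I T N]
  8. access T: HIT. Cache (old->new): [I T N]
  9. access R: MISS. Cache (old->new): [I T N R]
  10. access I: HIT. Cache (old->new): [I T N R]
  11. access I: HIT. Cache (old->new): [I T N R]
  12. access I: HIT. Cache (old->new): [I T N R]
  13. access S: MISS. Cache (old->new): [I T N R S]
  14. access T: HIT. Cache (old->new): [I T N R S]
  15. access J: MISS, evict I. Cache (old->new): [T N R S J]
Total: 9 hits, 6 misses, 1 evictions

Answer: T N R S J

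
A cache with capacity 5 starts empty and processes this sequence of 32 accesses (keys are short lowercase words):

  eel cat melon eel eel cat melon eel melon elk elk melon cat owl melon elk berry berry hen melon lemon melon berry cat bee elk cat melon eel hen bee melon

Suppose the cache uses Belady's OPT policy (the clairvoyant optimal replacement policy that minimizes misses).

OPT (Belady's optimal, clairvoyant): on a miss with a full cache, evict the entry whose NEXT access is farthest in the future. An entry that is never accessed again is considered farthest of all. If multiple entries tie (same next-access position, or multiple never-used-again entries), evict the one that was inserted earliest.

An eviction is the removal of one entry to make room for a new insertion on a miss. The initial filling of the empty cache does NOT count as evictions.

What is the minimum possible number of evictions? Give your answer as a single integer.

Answer: 6

Derivation:
OPT (Belady) simulation (capacity=5):
  1. access eel: MISS. Cache: [eel]
  2. access cat: MISS. Cache: [eel cat]
  3. access melon: MISS. Cache: [eel cat melon]
  4. access eel: HIT. Next use of eel: step 5. Cache: [eel cat melon]
  5. access eel: HIT. Next use of eel: step 8. Cache: [eel cat melon]
  6. access cat: HIT. Next use of cat: step 13. Cache: [eel cat melon]
  7. access melon: HIT. Next use of melon: step 9. Cache: [eel cat melon]
  8. access eel: HIT. Next use of eel: step 29. Cache: [eel cat melon]
  9. access melon: HIT. Next use of melon: step 12. Cache: [eel cat melon]
  10. access elk: MISS. Cache: [eel cat melon elk]
  11. access elk: HIT. Next use of elk: step 16. Cache: [eel cat melon elk]
  12. access melon: HIT. Next use of melon: step 15. Cache: [eel cat melon elk]
  13. access cat: HIT. Next use of cat: step 24. Cache: [eel cat melon elk]
  14. access owl: MISS. Cache: [eel cat melon elk owl]
  15. access melon: HIT. Next use of melon: step 20. Cache: [eel cat melon elk owl]
  16. access elk: HIT. Next use of elk: step 26. Cache: [eel cat melon elk owl]
  17. access berry: MISS, evict owl (next use: never). Cache: [eel cat melon elk berry]
  18. access berry: HIT. Next use of berry: step 23. Cache: [eel cat melon elk berry]
  19. access hen: MISS, evict eel (next use: step 29). Cache: [cat melon elk berry hen]
  20. access melon: HIT. Next use of melon: step 22. Cache: [cat melon elk berry hen]
  21. access lemon: MISS, evict hen (next use: step 30). Cache: [cat melon elk berry lemon]
  22. access melon: HIT. Next use of melon: step 28. Cache: [cat melon elk berry lemon]
  23. access berry: HIT. Next use of berry: never. Cache: [cat melon elk berry lemon]
  24. access cat: HIT. Next use of cat: step 27. Cache: [cat melon elk berry lemon]
  25. access bee: MISS, evict berry (next use: never). Cache: [cat melon elk lemon bee]
  26. access elk: HIT. Next use of elk: never. Cache: [cat melon elk lemon bee]
  27. access cat: HIT. Next use of cat: never. Cache: [cat melon elk lemon bee]
  28. access melon: HIT. Next use of melon: step 32. Cache: [cat melon elk lemon bee]
  29. access eel: MISS, evict cat (next use: never). Cache: [melon elk lemon bee eel]
  30. access hen: MISS, evict elk (next use: never). Cache: [melon lemon bee eel hen]
  31. access bee: HIT. Next use of bee: never. Cache: [melon lemon bee eel hen]
  32. access melon: HIT. Next use of melon: never. Cache: [melon lemon bee eel hen]
Total: 21 hits, 11 misses, 6 evictions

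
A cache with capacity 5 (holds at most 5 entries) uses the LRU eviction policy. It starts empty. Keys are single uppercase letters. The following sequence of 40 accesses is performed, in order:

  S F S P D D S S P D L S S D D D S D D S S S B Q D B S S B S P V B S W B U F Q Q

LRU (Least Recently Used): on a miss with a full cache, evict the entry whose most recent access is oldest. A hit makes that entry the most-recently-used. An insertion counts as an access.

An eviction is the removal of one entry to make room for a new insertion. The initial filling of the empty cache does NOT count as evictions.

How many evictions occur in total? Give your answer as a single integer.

Answer: 8

Derivation:
LRU simulation (capacity=5):
  1. access S: MISS. Cache (LRU->MRU): [S]
  2. access F: MISS. Cache (LRU->MRU): [S F]
  3. access S: HIT. Cache (LRU->MRU): [F S]
  4. access P: MISS. Cache (LRU->MRU): [F S P]
  5. access D: MISS. Cache (LRU->MRU): [F S P D]
  6. access D: HIT. Cache (LRU->MRU): [F S P D]
  7. access S: HIT. Cache (LRU->MRU): [F P D S]
  8. access S: HIT. Cache (LRU->MRU): [F P D S]
  9. access P: HIT. Cache (LRU->MRU): [F D S P]
  10. access D: HIT. Cache (LRU->MRU): [F S P D]
  11. access L: MISS. Cache (LRU->MRU): [F S P D L]
  12. access S: HIT. Cache (LRU->MRU): [F P D L S]
  13. access S: HIT. Cache (LRU->MRU): [F P D L S]
  14. access D: HIT. Cache (LRU->MRU): [F P L S D]
  15. access D: HIT. Cache (LRU->MRU): [F P L S D]
  16. access D: HIT. Cache (LRU->MRU): [F P L S D]
  17. access S: HIT. Cache (LRU->MRU): [F P L D S]
  18. access D: HIT. Cache (LRU->MRU): [F P L S D]
  19. access D: HIT. Cache (LRU->MRU): [F P L S D]
  20. access S: HIT. Cache (LRU->MRU): [F P L D S]
  21. access S: HIT. Cache (LRU->MRU): [F P L D S]
  22. access S: HIT. Cache (LRU->MRU): [F P L D S]
  23. access B: MISS, evict F. Cache (LRU->MRU): [P L D S B]
  24. access Q: MISS, evict P. Cache (LRU->MRU): [L D S B Q]
  25. access D: HIT. Cache (LRU->MRU): [L S B Q D]
  26. access B: HIT. Cache (LRU->MRU): [L S Q D B]
  27. access S: HIT. Cache (LRU->MRU): [L Q D B S]
  28. access S: HIT. Cache (LRU->MRU): [L Q D B S]
  29. access B: HIT. Cache (LRU->MRU): [L Q D S B]
  30. access S: HIT. Cache (LRU->MRU): [L Q D B S]
  31. access P: MISS, evict L. Cache (LRU->MRU): [Q D B S P]
  32. access V: MISS, evict Q. Cache (LRU->MRU): [D B S P V]
  33. access B: HIT. Cache (LRU->MRU): [D S P V B]
  34. access S: HIT. Cache (LRU->MRU): [D P V B S]
  35. access W: MISS, evict D. Cache (LRU->MRU): [P V B S W]
  36. access B: HIT. Cache (LRU->MRU): [P V S W B]
  37. access U: MISS, evict P. Cache (LRU->MRU): [V S W B U]
  38. access F: MISS, evict V. Cache (LRU->MRU): [S W B U F]
  39. access Q: MISS, evict S. Cache (LRU->MRU): [W B U F Q]
  40. access Q: HIT. Cache (LRU->MRU): [W B U F Q]
Total: 27 hits, 13 misses, 8 evictions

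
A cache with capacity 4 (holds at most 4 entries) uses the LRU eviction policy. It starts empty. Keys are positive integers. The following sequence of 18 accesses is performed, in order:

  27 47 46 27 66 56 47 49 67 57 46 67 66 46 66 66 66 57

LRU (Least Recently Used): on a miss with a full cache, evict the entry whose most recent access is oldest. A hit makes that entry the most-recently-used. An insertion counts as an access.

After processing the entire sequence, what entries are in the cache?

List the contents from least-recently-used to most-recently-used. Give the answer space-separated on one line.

Answer: 67 46 66 57

Derivation:
LRU simulation (capacity=4):
  1. access 27: MISS. Cache (LRU->MRU): [27]
  2. access 47: MISS. Cache (LRU->MRU): [27 47]
  3. access 46: MISS. Cache (LRU->MRU): [27 47 46]
  4. access 27: HIT. Cache (LRU->MRU): [47 46 27]
  5. access 66: MISS. Cache (LRU->MRU): [47 46 27 66]
  6. access 56: MISS, evict 47. Cache (LRU->MRU): [46 27 66 56]
  7. access 47: MISS, evict 46. Cache (LRU->MRU): [27 66 56 47]
  8. access 49: MISS, evict 27. Cache (LRU->MRU): [66 56 47 49]
  9. access 67: MISS, evict 66. Cache (LRU->MRU): [56 47 49 67]
  10. access 57: MISS, evict 56. Cache (LRU->MRU): [47 49 67 57]
  11. access 46: MISS, evict 47. Cache (LRU->MRU): [49 67 57 46]
  12. access 67: HIT. Cache (LRU->MRU): [49 57 46 67]
  13. access 66: MISS, evict 49. Cache (LRU->MRU): [57 46 67 66]
  14. access 46: HIT. Cache (LRU->MRU): [57 67 66 46]
  15. access 66: HIT. Cache (LRU->MRU): [57 67 46 66]
  16. access 66: HIT. Cache (LRU->MRU): [57 67 46 66]
  17. access 66: HIT. Cache (LRU->MRU): [57 67 46 66]
  18. access 57: HIT. Cache (LRU->MRU): [67 46 66 57]
Total: 7 hits, 11 misses, 7 evictions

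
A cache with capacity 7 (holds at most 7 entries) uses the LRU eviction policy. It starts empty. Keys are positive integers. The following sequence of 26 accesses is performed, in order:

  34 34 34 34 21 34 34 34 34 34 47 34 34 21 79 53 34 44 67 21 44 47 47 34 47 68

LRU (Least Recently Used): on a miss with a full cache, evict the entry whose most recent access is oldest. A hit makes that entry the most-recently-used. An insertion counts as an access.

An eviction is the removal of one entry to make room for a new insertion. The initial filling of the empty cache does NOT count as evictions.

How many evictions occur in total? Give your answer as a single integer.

LRU simulation (capacity=7):
  1. access 34: MISS. Cache (LRU->MRU): [34]
  2. access 34: HIT. Cache (LRU->MRU): [34]
  3. access 34: HIT. Cache (LRU->MRU): [34]
  4. access 34: HIT. Cache (LRU->MRU): [34]
  5. access 21: MISS. Cache (LRU->MRU): [34 21]
  6. access 34: HIT. Cache (LRU->MRU): [21 34]
  7. access 34: HIT. Cache (LRU->MRU): [21 34]
  8. access 34: HIT. Cache (LRU->MRU): [21 34]
  9. access 34: HIT. Cache (LRU->MRU): [21 34]
  10. access 34: HIT. Cache (LRU->MRU): [21 34]
  11. access 47: MISS. Cache (LRU->MRU): [21 34 47]
  12. access 34: HIT. Cache (LRU->MRU): [21 47 34]
  13. access 34: HIT. Cache (LRU->MRU): [21 47 34]
  14. access 21: HIT. Cache (LRU->MRU): [47 34 21]
  15. access 79: MISS. Cache (LRU->MRU): [47 34 21 79]
  16. access 53: MISS. Cache (LRU->MRU): [47 34 21 79 53]
  17. access 34: HIT. Cache (LRU->MRU): [47 21 79 53 34]
  18. access 44: MISS. Cache (LRU->MRU): [47 21 79 53 34 44]
  19. access 67: MISS. Cache (LRU->MRU): [47 21 79 53 34 44 67]
  20. access 21: HIT. Cache (LRU->MRU): [47 79 53 34 44 67 21]
  21. access 44: HIT. Cache (LRU->MRU): [47 79 53 34 67 21 44]
  22. access 47: HIT. Cache (LRU->MRU): [79 53 34 67 21 44 47]
  23. access 47: HIT. Cache (LRU->MRU): [79 53 34 67 21 44 47]
  24. access 34: HIT. Cache (LRU->MRU): [79 53 67 21 44 47 34]
  25. access 47: HIT. Cache (LRU->MRU): [79 53 67 21 44 34 47]
  26. access 68: MISS, evict 79. Cache (LRU->MRU): [53 67 21 44 34 47 68]
Total: 18 hits, 8 misses, 1 evictions

Answer: 1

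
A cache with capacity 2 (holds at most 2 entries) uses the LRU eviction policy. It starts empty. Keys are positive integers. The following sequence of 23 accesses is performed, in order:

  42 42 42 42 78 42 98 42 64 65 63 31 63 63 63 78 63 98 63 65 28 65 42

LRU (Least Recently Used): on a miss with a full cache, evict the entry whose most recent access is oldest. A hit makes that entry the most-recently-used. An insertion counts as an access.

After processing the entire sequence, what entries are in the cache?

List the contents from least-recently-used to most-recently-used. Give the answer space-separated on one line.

LRU simulation (capacity=2):
  1. access 42: MISS. Cache (LRU->MRU): [42]
  2. access 42: HIT. Cache (LRU->MRU): [42]
  3. access 42: HIT. Cache (LRU->MRU): [42]
  4. access 42: HIT. Cache (LRU->MRU): [42]
  5. access 78: MISS. Cache (LRU->MRU): [42 78]
  6. access 42: HIT. Cache (LRU->MRU): [78 42]
  7. access 98: MISS, evict 78. Cache (LRU->MRU): [42 98]
  8. access 42: HIT. Cache (LRU->MRU): [98 42]
  9. access 64: MISS, evict 98. Cache (LRU->MRU): [42 64]
  10. access 65: MISS, evict 42. Cache (LRU->MRU): [64 65]
  11. access 63: MISS, evict 64. Cache (LRU->MRU): [65 63]
  12. access 31: MISS, evict 65. Cache (LRU->MRU): [63 31]
  13. access 63: HIT. Cache (LRU->MRU): [31 63]
  14. access 63: HIT. Cache (LRU->MRU): [31 63]
  15. access 63: HIT. Cache (LRU->MRU): [31 63]
  16. access 78: MISS, evict 31. Cache (LRU->MRU): [63 78]
  17. access 63: HIT. Cache (LRU->MRU): [78 63]
  18. access 98: MISS, evict 78. Cache (LRU->MRU): [63 98]
  19. access 63: HIT. Cache (LRU->MRU): [98 63]
  20. access 65: MISS, evict 98. Cache (LRU->MRU): [63 65]
  21. access 28: MISS, evict 63. Cache (LRU->MRU): [65 28]
  22. access 65: HIT. Cache (LRU->MRU): [28 65]
  23. access 42: MISS, evict 28. Cache (LRU->MRU): [65 42]
Total: 11 hits, 12 misses, 10 evictions

Answer: 65 42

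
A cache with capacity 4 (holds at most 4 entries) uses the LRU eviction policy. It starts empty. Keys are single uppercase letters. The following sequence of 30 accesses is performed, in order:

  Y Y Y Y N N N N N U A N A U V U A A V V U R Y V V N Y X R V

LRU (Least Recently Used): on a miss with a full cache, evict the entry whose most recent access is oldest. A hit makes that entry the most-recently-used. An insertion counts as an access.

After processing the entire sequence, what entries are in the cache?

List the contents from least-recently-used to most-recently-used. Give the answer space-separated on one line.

LRU simulation (capacity=4):
  1. access Y: MISS. Cache (LRU->MRU): [Y]
  2. access Y: HIT. Cache (LRU->MRU): [Y]
  3. access Y: HIT. Cache (LRU->MRU): [Y]
  4. access Y: HIT. Cache (LRU->MRU): [Y]
  5. access N: MISS. Cache (LRU->MRU): [Y N]
  6. access N: HIT. Cache (LRU->MRU): [Y N]
  7. access N: HIT. Cache (LRU->MRU): [Y N]
  8. access N: HIT. Cache (LRU->MRU): [Y N]
  9. access N: HIT. Cache (LRU->MRU): [Y N]
  10. access U: MISS. Cache (LRU->MRU): [Y N U]
  11. access A: MISS. Cache (LRU->MRU): [Y N U A]
  12. access N: HIT. Cache (LRU->MRU): [Y U A N]
  13. access A: HIT. Cache (LRU->MRU): [Y U N A]
  14. access U: HIT. Cache (LRU->MRU): [Y N A U]
  15. access V: MISS, evict Y. Cache (LRU->MRU): [N A U V]
  16. access U: HIT. Cache (LRU->MRU): [N A V U]
  17. access A: HIT. Cache (LRU->MRU): [N V U A]
  18. access A: HIT. Cache (LRU->MRU): [N V U A]
  19. access V: HIT. Cache (LRU->MRU): [N U A V]
  20. access V: HIT. Cache (LRU->MRU): [N U A V]
  21. access U: HIT. Cache (LRU->MRU): [N A V U]
  22. access R: MISS, evict N. Cache (LRU->MRU): [A V U R]
  23. access Y: MISS, evict A. Cache (LRU->MRU): [V U R Y]
  24. access V: HIT. Cache (LRU->MRU): [U R Y V]
  25. access V: HIT. Cache (LRU->MRU): [U R Y V]
  26. access N: MISS, evict U. Cache (LRU->MRU): [R Y V N]
  27. access Y: HIT. Cache (LRU->MRU): [R V N Y]
  28. access X: MISS, evict R. Cache (LRU->MRU): [V N Y X]
  29. access R: MISS, evict V. Cache (LRU->MRU): [N Y X R]
  30. access V: MISS, evict N. Cache (LRU->MRU): [Y X R V]
Total: 19 hits, 11 misses, 7 evictions

Answer: Y X R V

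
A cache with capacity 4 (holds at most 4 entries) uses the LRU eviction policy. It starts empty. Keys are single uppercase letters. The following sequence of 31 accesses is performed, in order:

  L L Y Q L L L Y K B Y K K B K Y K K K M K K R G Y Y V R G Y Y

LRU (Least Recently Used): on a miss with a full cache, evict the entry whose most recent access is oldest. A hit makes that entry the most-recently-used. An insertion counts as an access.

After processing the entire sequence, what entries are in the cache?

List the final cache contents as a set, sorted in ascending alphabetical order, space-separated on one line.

Answer: G R V Y

Derivation:
LRU simulation (capacity=4):
  1. access L: MISS. Cache (LRU->MRU): [L]
  2. access L: HIT. Cache (LRU->MRU): [L]
  3. access Y: MISS. Cache (LRU->MRU): [L Y]
  4. access Q: MISS. Cache (LRU->MRU): [L Y Q]
  5. access L: HIT. Cache (LRU->MRU): [Y Q L]
  6. access L: HIT. Cache (LRU->MRU): [Y Q L]
  7. access L: HIT. Cache (LRU->MRU): [Y Q L]
  8. access Y: HIT. Cache (LRU->MRU): [Q L Y]
  9. access K: MISS. Cache (LRU->MRU): [Q L Y K]
  10. access B: MISS, evict Q. Cache (LRU->MRU): [L Y K B]
  11. access Y: HIT. Cache (LRU->MRU): [L K B Y]
  12. access K: HIT. Cache (LRU->MRU): [L B Y K]
  13. access K: HIT. Cache (LRU->MRU): [L B Y K]
  14. access B: HIT. Cache (LRU->MRU): [L Y K B]
  15. access K: HIT. Cache (LRU->MRU): [L Y B K]
  16. access Y: HIT. Cache (LRU->MRU): [L B K Y]
  17. access K: HIT. Cache (LRU->MRU): [L B Y K]
  18. access K: HIT. Cache (LRU->MRU): [L B Y K]
  19. access K: HIT. Cache (LRU->MRU): [L B Y K]
  20. access M: MISS, evict L. Cache (LRU->MRU): [B Y K M]
  21. access K: HIT. Cache (LRU->MRU): [B Y M K]
  22. access K: HIT. Cache (LRU->MRU): [B Y M K]
  23. access R: MISS, evict B. Cache (LRU->MRU): [Y M K R]
  24. access G: MISS, evict Y. Cache (LRU->MRU): [M K R G]
  25. access Y: MISS, evict M. Cache (LRU->MRU): [K R G Y]
  26. access Y: HIT. Cache (LRU->MRU): [K R G Y]
  27. access V: MISS, evict K. Cache (LRU->MRU): [R G Y V]
  28. access R: HIT. Cache (LRU->MRU): [G Y V R]
  29. access G: HIT. Cache (LRU->MRU): [Y V R G]
  30. access Y: HIT. Cache (LRU->MRU): [V R G Y]
  31. access Y: HIT. Cache (LRU->MRU): [V R G Y]
Total: 21 hits, 10 misses, 6 evictions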